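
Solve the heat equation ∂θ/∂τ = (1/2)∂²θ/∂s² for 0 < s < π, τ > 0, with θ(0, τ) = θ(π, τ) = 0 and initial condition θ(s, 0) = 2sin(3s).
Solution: Separating variables: θ = Σ c_n exp(-n²τ/2) sin(ns). From θ(s,0) = 2sin(3s): c_3=2.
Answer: θ(s, τ) = 2exp(-9τ/2)sin(3s)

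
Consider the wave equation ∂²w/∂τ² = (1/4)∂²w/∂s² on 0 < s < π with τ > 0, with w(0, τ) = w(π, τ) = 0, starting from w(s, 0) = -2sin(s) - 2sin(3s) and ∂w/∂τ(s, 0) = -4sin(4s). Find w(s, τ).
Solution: Separating variables: w = Σ [A_n cos(ω_n τ) + B_n sin(ω_n τ)] sin(ns), ω_n = n/2. From ICs (B_n = velocity coefficient / ω_n): A_1=-2, A_3=-2, B_4=-2.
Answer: w(s, τ) = -2sin(s)cos(τ/2) - 2sin(3s)cos(3τ/2) - 2sin(4s)sin(2τ)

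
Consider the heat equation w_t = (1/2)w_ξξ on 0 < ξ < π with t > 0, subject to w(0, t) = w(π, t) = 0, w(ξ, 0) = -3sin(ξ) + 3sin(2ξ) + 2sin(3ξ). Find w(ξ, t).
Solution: Separating variables: w = Σ c_n exp(-n²t/2) sin(nξ). From w(ξ,0) = -3sin(ξ) + 3sin(2ξ) + 2sin(3ξ): c_1=-3, c_2=3, c_3=2.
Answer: w(ξ, t) = 3exp(-2t)sin(2ξ) - 3exp(-t/2)sin(ξ) + 2exp(-9t/2)sin(3ξ)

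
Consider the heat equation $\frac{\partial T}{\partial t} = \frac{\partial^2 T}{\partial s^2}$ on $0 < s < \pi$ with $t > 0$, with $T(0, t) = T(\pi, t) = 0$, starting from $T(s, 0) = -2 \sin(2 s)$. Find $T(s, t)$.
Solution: Using separation of variables $T = X(s)G(t)$:
Eigenfunctions: $\sin(ns)$, $n = 1, 2, 3, \ldots$
General solution: $T(s, t) = \sum c_n \sin(ns) e^{-n^2 t}$
Matching $T(s,0) = -2 \sin(2 s)$ term by term: $c_2=-2$.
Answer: $T(s, t) = -2 e^{-4 t} \sin(2 s)$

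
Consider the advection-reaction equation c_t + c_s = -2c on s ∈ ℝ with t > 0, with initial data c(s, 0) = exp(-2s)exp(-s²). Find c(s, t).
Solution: Substitute c = exp(-2s)u, i.e. u = exp(2s)c.
By the product rule, c_s = exp(-2s)(u_s - 2u), c_t = exp(-2s)u_t.
Substituting into the PDE and dividing by exp(-2s): u_t + (u_s - 2u) = -2u.
The lower-order terms cancel, leaving the standard advection equation u_t + u_s = 0.
Initial data for u: u(s,0) = exp(2s)c(s,0) = exp(-s²).
Solve for u:
  By method of characteristics (waves move right with speed 1):
  Along characteristics s - t = const, u is constant, so u(s,t) = f(s - t) with f = u(·, 0).
Hence u(s,t) = exp(-(s - t)²).
Transform back: c(s,t) = exp(-2s)u(s,t).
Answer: c(s, t) = exp(-2s)exp(-(s - t)²)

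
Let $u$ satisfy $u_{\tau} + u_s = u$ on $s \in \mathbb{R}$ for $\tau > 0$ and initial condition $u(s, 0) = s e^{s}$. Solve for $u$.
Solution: Substitute $u = e^{s}w$.
Then $u_s = e^{s}(w_s + w)$, $u_{\tau} = e^{s}w_{\tau}$; substituting and dividing by $e^{s}$, the lower-order terms cancel: $w_{\tau} + w_s = 0$ (standard advection equation).
Data for $w$: $w(s,0) = e^{-s}u(s,0) = s$.
By characteristics ($ds/d\tau = 1$), $w(s,\tau) = f(s - \tau)$ with $f = w( \cdot , 0)$.
So $w(s,\tau) = s - \tau$, and $u(s,\tau) = e^{s}w(s,\tau)$.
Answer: $u(s, \tau) = - \tau e^{s} + s e^{s}$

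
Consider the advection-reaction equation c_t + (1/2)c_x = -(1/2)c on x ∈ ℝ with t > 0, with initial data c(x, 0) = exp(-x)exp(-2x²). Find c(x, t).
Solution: Substitute c = exp(-x)u.
Then c_x = exp(-x)(u_x - u), c_t = exp(-x)u_t; substituting and dividing by exp(-x), the lower-order terms cancel: u_t + (1/2)u_x = 0 (standard advection equation).
Data for u: u(x,0) = exp(x)c(x,0) = exp(-2x²).
By characteristics (dx/dt = 1/2), u(x,t) = f(x - (1/2)t) with f = u(·, 0).
So u(x,t) = exp(-2(-t/2 + x)²), and c(x,t) = exp(-x)u(x,t).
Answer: c(x, t) = exp(-x)exp(-2(-t/2 + x)²)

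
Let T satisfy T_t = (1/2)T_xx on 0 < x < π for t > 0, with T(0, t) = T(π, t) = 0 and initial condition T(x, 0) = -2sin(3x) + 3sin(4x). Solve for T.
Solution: Using separation of variables T = X(x)G(t):
Eigenfunctions: sin(nx), n = 1, 2, 3, ...
General solution: T(x, t) = Σ c_n sin(nx) exp(-n² t/2)
Matching T(x,0) = -2sin(3x) + 3sin(4x) term by term: c_3=-2, c_4=3.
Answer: T(x, t) = 3exp(-8t)sin(4x) - 2exp(-9t/2)sin(3x)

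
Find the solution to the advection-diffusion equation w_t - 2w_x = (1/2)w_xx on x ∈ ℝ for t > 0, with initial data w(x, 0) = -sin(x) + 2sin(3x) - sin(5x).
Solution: Change to a moving frame: let η = x + 2t, σ = t and write w(x,t) = u(η,σ).
By the chain rule w_t = u_σ + 2u_η, w_x = u_η, w_xx = u_ηη.
Then w_t - 2w_x = u_σ: the advection term cancels and the PDE becomes the heat equation u_σ = (1/2)u_ηη on η ∈ ℝ.
Initial data: u(η,0) = w(η,0) = -sin(η) + 2sin(3η) - sin(5η).
On η ∈ ℝ each mode satisfies (sin(nη))″ = -n² sin(nη), so exp(-n²σ/2) sin(nη) solves the heat equation; by superposition u(η,σ) = Σ c_n exp(-n²σ/2) sin(nη).
Reading off the coefficients: c_1=-1, c_3=2, c_5=-1, so u(η,σ) = -exp(-σ/2)sin(η) + 2exp(-9σ/2)sin(3η) - exp(-25σ/2)sin(5η).
Substituting back η = x + 2t, σ = t: w(x,t) = u(x + 2t, t).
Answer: w(x, t) = -exp(-t/2)sin(2t + x) + 2exp(-9t/2)sin(6t + 3x) - exp(-25t/2)sin(10t + 5x)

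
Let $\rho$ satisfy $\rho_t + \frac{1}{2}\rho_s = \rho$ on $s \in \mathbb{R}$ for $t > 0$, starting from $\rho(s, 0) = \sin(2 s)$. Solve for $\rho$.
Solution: Substitute $\rho = e^{t}u$, i.e. $u = e^{-t}\rho$.
By the product rule, $\rho_t = e^{t}(u_t + u)$, $\rho_s = e^{t}u_s$.
Substituting into the PDE and dividing by $e^{t}$: $u_t + u + \frac{1}{2}u_s = u$.
The lower-order terms cancel, leaving the standard advection equation $u_t + \frac{1}{2}u_s = 0$.
Initial data for $u$: $u(s,0) = \rho(s,0) = \sin(2 s)$.
Solve for $u$:
  By method of characteristics (waves move right with speed 1/2):
  Along characteristics $s - \frac{1}{2}t =$ const, $u$ is constant, so $u(s,t) = f(s - \frac{1}{2}t)$ with $f = u( \cdot , 0)$.
Hence $u(s,t) = \sin(2 s - t)$.
Transform back: $\rho(s,t) = e^{t}u(s,t)$.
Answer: $\rho(s, t) = e^{t} \sin(2 s - t)$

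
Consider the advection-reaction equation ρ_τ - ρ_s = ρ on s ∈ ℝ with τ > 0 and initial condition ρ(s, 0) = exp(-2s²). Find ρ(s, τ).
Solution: Substitute ρ = exp(τ)u, i.e. u = exp(-τ)ρ.
By the product rule, ρ_τ = exp(τ)(u_τ + u), ρ_s = exp(τ)u_s.
Substituting into the PDE and dividing by exp(τ): u_τ + u - u_s = u.
The lower-order terms cancel, leaving the standard advection equation u_τ - u_s = 0.
Initial data for u: u(s,0) = ρ(s,0) = exp(-2s²).
Solve for u:
  By method of characteristics (waves move left with speed 1):
  Along characteristics s + τ = const, u is constant, so u(s,τ) = f(s + τ) with f = u(·, 0).
Hence u(s,τ) = exp(-2(s + τ)²).
Transform back: ρ(s,τ) = exp(τ)u(s,τ).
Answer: ρ(s, τ) = exp(τ)exp(-2(s + τ)²)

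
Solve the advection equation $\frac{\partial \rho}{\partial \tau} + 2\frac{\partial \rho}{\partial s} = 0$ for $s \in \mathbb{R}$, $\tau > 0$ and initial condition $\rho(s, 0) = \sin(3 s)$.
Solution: By method of characteristics (waves move right with speed 2):
Along characteristics $s - 2\tau =$ const, $\rho$ is constant, so $\rho(s,\tau) = f(s - 2\tau)$ with $f = \rho( \cdot , 0)$.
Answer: $\rho(s, \tau) = - \sin(6 \tau - 3 s)$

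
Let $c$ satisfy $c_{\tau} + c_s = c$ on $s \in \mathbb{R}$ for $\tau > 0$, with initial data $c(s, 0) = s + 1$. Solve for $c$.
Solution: Substitute $c = e^{\tau}u$.
Then $c_{\tau} = e^{\tau}(u_{\tau} + u)$, $c_s = e^{\tau}u_s$; substituting and dividing by $e^{\tau}$, the lower-order terms cancel: $u_{\tau} + u_s = 0$ (standard advection equation).
Data for $u$: $u(s,0) = c(s,0) = s + 1$.
By characteristics ($ds/d\tau = 1$), $u(s,\tau) = f(s - \tau)$ with $f = u( \cdot , 0)$.
So $u(s,\tau) = s - \tau + 1$, and $c(s,\tau) = e^{\tau}u(s,\tau)$.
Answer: $c(s, \tau) = - \tau e^{\tau} + s e^{\tau} + e^{\tau}$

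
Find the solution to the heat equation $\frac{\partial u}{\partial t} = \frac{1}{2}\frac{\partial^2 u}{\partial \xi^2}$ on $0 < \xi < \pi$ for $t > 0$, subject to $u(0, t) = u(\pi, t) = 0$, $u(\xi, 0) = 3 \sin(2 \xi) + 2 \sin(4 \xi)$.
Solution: Separating variables: $u = \sum c_n e^{-n^2t/2} \sin(n\xi)$. From $u(\xi,0) = 3 \sin(2 \xi) + 2 \sin(4 \xi)$: $c_2=3, c_4=2$.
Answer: $u(\xi, t) = 3 e^{-2 t} \sin(2 \xi) + 2 e^{-8 t} \sin(4 \xi)$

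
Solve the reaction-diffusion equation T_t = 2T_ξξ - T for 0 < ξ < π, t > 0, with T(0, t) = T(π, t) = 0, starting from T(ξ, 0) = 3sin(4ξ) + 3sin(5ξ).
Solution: Substitute T = exp(-t)u.
Then T_t = exp(-t)(u_t - u), T_ξξ = exp(-t)u_ξξ; substituting and dividing by exp(-t), the lower-order terms cancel: u_t = 2u_ξξ (standard heat equation).
Data for u: u(ξ,0) = T(ξ,0) = 3sin(4ξ) + 3sin(5ξ). The boundary conditions carry over: u(0,t) = u(π,t) = 0.
Separating variables: u = Σ c_n exp(-2n²t) sin(nξ). From u(ξ,0) = 3sin(4ξ) + 3sin(5ξ): c_4=3, c_5=3.
So u(ξ,t) = 3exp(-32t)sin(4ξ) + 3exp(-50t)sin(5ξ), and T(ξ,t) = exp(-t)u(ξ,t).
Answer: T(ξ, t) = 3exp(-33t)sin(4ξ) + 3exp(-51t)sin(5ξ)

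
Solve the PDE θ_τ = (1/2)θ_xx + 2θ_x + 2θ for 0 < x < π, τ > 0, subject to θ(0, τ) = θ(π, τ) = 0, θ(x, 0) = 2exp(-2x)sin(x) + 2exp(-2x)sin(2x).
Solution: Substitute θ = exp(-2x)u, i.e. u = exp(2x)θ.
By the product rule, θ_x = exp(-2x)(u_x - 2u), θ_xx = exp(-2x)(u_xx - 4u_x + 4u), θ_τ = exp(-2x)u_τ.
Substituting into the PDE and dividing by exp(-2x): u_τ = (1/2)(u_xx - 4u_x + 4u) + 2(u_x - 2u) + 2u.
The lower-order terms cancel, leaving the standard heat equation u_τ = (1/2)u_xx.
Initial data for u: u(x,0) = exp(2x)θ(x,0) = 2sin(x) + 2sin(2x). The boundary conditions carry over: u(0,τ) = u(π,τ) = 0.
Solve for u:
  Using separation of variables u = X(x)G(τ):
  Eigenfunctions: sin(nx), n = 1, 2, 3, ...
  General solution: u(x, τ) = Σ c_n sin(nx) exp(-n² τ/2)
  Matching u(x,0) = 2sin(x) + 2sin(2x) term by term: c_1=2, c_2=2.
Hence u(x,τ) = 2exp(-2τ)sin(2x) + 2exp(-τ/2)sin(x).
Transform back: θ(x,τ) = exp(-2x)u(x,τ).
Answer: θ(x, τ) = 2exp(-2x)exp(-2τ)sin(2x) + 2exp(-2x)exp(-τ/2)sin(x)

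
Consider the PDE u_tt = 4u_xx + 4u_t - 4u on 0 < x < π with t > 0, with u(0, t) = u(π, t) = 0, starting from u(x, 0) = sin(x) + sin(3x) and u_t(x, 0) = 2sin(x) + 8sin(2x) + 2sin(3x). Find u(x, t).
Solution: Substitute u = exp(2t)w, i.e. w = exp(-2t)u.
By the product rule, u_t = exp(2t)(w_t + 2w), u_tt = exp(2t)(w_tt + 4w_t + 4w), u_xx = exp(2t)w_xx.
Substituting into the PDE and dividing by exp(2t): w_tt + 4w_t + 4w = 4w_xx + 4(w_t + 2w) - 4w.
The lower-order terms cancel, leaving the standard wave equation w_tt = 4w_xx.
Initial data for w: w(x,0) = u(x,0) = sin(x) + sin(3x); w_t(x,0) = u_t(x,0) - 2u(x,0) = 8sin(2x). The boundary conditions carry over: w(0,t) = w(π,t) = 0.
Solve for w:
  Using separation of variables w = X(x)T(t):
  Eigenfunctions: sin(nx), n = 1, 2, 3, ...
  General solution: w(x, t) = Σ [A_n cos(2n t) + B_n sin(2n t)] sin(nx)
  From w(x,0) = sin(x) + sin(3x): A_1=1, A_3=1. From w_t(x,0) = 8sin(2x), using w_t(x,0) = Σ ω_n B_n sin(nx) with ω_n = 2n: B_2 = 8/4 = 2.
Hence w(x,t) = 2sin(4t)sin(2x) + sin(x)cos(2t) + sin(3x)cos(6t).
Transform back: u(x,t) = exp(2t)w(x,t).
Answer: u(x, t) = 2exp(2t)sin(4t)sin(2x) + exp(2t)sin(x)cos(2t) + exp(2t)sin(3x)cos(6t)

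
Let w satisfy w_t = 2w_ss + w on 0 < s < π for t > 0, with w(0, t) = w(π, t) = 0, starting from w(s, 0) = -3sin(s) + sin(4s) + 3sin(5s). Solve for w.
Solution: Substitute w = exp(t)u.
Then w_t = exp(t)(u_t + u), w_ss = exp(t)u_ss; substituting and dividing by exp(t), the lower-order terms cancel: u_t = 2u_ss (standard heat equation).
Data for u: u(s,0) = w(s,0) = -3sin(s) + sin(4s) + 3sin(5s). The boundary conditions carry over: u(0,t) = u(π,t) = 0.
Separating variables: u = Σ c_n exp(-2n²t) sin(ns). From u(s,0) = -3sin(s) + sin(4s) + 3sin(5s): c_1=-3, c_4=1, c_5=3.
So u(s,t) = -3exp(-2t)sin(s) + exp(-32t)sin(4s) + 3exp(-50t)sin(5s), and w(s,t) = exp(t)u(s,t).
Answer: w(s, t) = -3exp(-t)sin(s) + exp(-31t)sin(4s) + 3exp(-49t)sin(5s)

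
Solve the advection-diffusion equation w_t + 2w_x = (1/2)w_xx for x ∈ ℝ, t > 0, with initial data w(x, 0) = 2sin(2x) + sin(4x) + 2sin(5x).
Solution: Moving frame: η = x - 2t, σ = t, w = u(η,σ), so w_t = u_σ - 2u_η and w_xx = u_ηη.
Hence w_t + 2w_x = u_σ and the PDE becomes the heat equation u_σ = (1/2)u_ηη on η ∈ ℝ.
Initial data: u(η,0) = w(η,0) = 2sin(2η) + sin(4η) + 2sin(5η). Each mode sin(nη) decays as exp(-n²σ/2) on ℝ, so u(η,σ) = Σ c_n exp(-n²σ/2) sin(nη) with c_2=2, c_4=1, c_5=2: u(η,σ) = 2exp(-2σ)sin(2η) + exp(-8σ)sin(4η) + 2exp(-25σ/2)sin(5η).
Substituting back: w(x,t) = u(x - 2t, t).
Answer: w(x, t) = -2exp(-2t)sin(4t - 2x) - exp(-8t)sin(8t - 4x) - 2exp(-25t/2)sin(10t - 5x)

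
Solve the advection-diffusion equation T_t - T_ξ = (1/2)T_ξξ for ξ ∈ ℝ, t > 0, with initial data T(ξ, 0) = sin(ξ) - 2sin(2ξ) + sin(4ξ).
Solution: Moving frame: η = ξ + t, σ = t, T = u(η,σ), so T_t = u_σ + u_η and T_ξξ = u_ηη.
Hence T_t - T_ξ = u_σ and the PDE becomes the heat equation u_σ = (1/2)u_ηη on η ∈ ℝ.
Initial data: u(η,0) = T(η,0) = sin(η) - 2sin(2η) + sin(4η). Each mode sin(nη) decays as exp(-n²σ/2) on ℝ, so u(η,σ) = Σ c_n exp(-n²σ/2) sin(nη) with c_1=1, c_2=-2, c_4=1: u(η,σ) = -2exp(-2σ)sin(2η) + exp(-8σ)sin(4η) + exp(-σ/2)sin(η).
Substituting back: T(ξ,t) = u(ξ + t, t).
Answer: T(ξ, t) = -2exp(-2t)sin(2t + 2ξ) + exp(-8t)sin(4t + 4ξ) + exp(-t/2)sin(t + ξ)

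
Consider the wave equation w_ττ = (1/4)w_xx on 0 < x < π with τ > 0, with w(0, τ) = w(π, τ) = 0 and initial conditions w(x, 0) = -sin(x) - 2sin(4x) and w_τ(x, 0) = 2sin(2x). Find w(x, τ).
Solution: Separating variables: w = Σ [A_n cos(ω_n τ) + B_n sin(ω_n τ)] sin(nx), ω_n = n/2. From ICs (B_n = velocity coefficient / ω_n): A_1=-1, A_4=-2, B_2=2.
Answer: w(x, τ) = -sin(x)cos(τ/2) + 2sin(2x)sin(τ) - 2sin(4x)cos(2τ)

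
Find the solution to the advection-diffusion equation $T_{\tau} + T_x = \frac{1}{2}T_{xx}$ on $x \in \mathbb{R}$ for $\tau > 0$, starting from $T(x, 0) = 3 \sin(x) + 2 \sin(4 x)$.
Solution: Moving frame: $\eta = x - \tau$, $\sigma = \tau$, $T = u(\eta,\sigma)$, so $T_{\tau} = u_{\sigma} - u_{\eta}$ and $T_{xx} = u_{\eta\eta}$.
Hence $T_{\tau} + T_x = u_{\sigma}$ and the PDE becomes the heat equation $u_{\sigma} = \frac{1}{2}u_{\eta\eta}$ on $\eta \in \mathbb{R}$.
Initial data: $u(\eta,0) = T(\eta,0) = 3 \sin(\eta) + 2 \sin(4 \eta)$. Each mode $\sin(n\eta)$ decays as $e^{-n^2\sigma/2}$ on $\mathbb{R}$, so $u(\eta,\sigma) = \sum c_n e^{-n^2\sigma/2} \sin(n\eta)$ with $c_1=3, c_4=2$: $u(\eta,\sigma) = 2 e^{-8 \sigma} \sin(4 \eta) + 3 e^{-\sigma/2} \sin(\eta)$.
Substituting back: $T(x,\tau) = u(x - \tau, \tau)$.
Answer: $T(x, \tau) = -2 e^{-8 \tau} \sin(4 \tau - 4 x) - 3 e^{-\tau/2} \sin(\tau - x)$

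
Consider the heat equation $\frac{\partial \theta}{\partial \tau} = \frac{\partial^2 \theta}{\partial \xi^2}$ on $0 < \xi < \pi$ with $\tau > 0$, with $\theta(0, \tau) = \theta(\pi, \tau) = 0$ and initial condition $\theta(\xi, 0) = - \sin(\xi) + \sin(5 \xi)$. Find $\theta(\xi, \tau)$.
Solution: Separating variables: $\theta = \sum c_n e^{-n^2\tau} \sin(n\xi)$. From $\theta(\xi,0) = - \sin(\xi) + \sin(5 \xi)$: $c_1=-1, c_5=1$.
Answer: $\theta(\xi, \tau) = - e^{-\tau} \sin(\xi) + e^{-25 \tau} \sin(5 \xi)$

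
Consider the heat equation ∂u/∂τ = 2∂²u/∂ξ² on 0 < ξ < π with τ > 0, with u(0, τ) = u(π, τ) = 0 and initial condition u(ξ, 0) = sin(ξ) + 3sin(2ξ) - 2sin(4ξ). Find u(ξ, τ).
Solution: Separating variables: u = Σ c_n exp(-2n²τ) sin(nξ). From u(ξ,0) = sin(ξ) + 3sin(2ξ) - 2sin(4ξ): c_1=1, c_2=3, c_4=-2.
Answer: u(ξ, τ) = exp(-2τ)sin(ξ) + 3exp(-8τ)sin(2ξ) - 2exp(-32τ)sin(4ξ)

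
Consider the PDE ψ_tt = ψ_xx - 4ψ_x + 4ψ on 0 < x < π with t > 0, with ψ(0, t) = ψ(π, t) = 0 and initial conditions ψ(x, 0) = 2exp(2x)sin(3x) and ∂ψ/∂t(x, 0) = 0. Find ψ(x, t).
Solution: Substitute ψ = exp(2x)u.
Then ψ_x = exp(2x)(u_x + 2u), ψ_xx = exp(2x)(u_xx + 4u_x + 4u), ψ_tt = exp(2x)u_tt; substituting and dividing by exp(2x), the lower-order terms cancel: u_tt = u_xx (standard wave equation).
Data for u: u(x,0) = exp(-2x)ψ(x,0) = 2sin(3x); u_t(x,0) = exp(-2x)ψ_t(x,0) = 0. The boundary conditions carry over: u(0,t) = u(π,t) = 0.
Separating variables: u = Σ [A_n cos(ω_n t) + B_n sin(ω_n t)] sin(nx), ω_n = n. From ICs: A_3=2.
So u(x,t) = 2sin(3x)cos(3t), and ψ(x,t) = exp(2x)u(x,t).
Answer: ψ(x, t) = 2exp(2x)sin(3x)cos(3t)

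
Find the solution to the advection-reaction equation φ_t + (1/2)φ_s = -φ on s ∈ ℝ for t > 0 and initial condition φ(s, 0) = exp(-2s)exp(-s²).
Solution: Substitute φ = exp(-2s)u.
Then φ_s = exp(-2s)(u_s - 2u), φ_t = exp(-2s)u_t; substituting and dividing by exp(-2s), the lower-order terms cancel: u_t + (1/2)u_s = 0 (standard advection equation).
Data for u: u(s,0) = exp(2s)φ(s,0) = exp(-s²).
By characteristics (ds/dt = 1/2), u(s,t) = f(s - (1/2)t) with f = u(·, 0).
So u(s,t) = exp(-(s - t/2)²), and φ(s,t) = exp(-2s)u(s,t).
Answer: φ(s, t) = exp(-2s)exp(-(s - t/2)²)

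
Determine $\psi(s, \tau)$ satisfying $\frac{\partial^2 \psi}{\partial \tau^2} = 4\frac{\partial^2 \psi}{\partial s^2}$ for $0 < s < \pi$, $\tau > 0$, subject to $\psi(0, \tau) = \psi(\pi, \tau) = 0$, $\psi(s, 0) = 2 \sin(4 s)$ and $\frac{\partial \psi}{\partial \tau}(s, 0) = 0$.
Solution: Using separation of variables $\psi = X(s)T(\tau)$:
Eigenfunctions: $\sin(ns)$, $n = 1, 2, 3, \ldots$
General solution: $\psi(s, \tau) = \sum [A_n \cos(2n \tau) + B_n \sin(2n \tau)] \sin(ns)$
From $\psi(s,0) = 2 \sin(4 s)$: $A_4=2$. From $\psi_{\tau}(s,0) = 0$: all $B_n = 0$.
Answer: $\psi(s, \tau) = 2 \sin(4 s) \cos(8 \tau)$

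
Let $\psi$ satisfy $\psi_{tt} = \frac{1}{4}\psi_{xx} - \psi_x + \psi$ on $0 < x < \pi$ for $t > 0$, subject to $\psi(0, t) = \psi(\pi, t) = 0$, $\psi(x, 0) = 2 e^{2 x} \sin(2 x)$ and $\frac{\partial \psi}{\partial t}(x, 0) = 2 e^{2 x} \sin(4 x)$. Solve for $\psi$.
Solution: Substitute $\psi = e^{2x}u$, i.e. $u = e^{-2x}\psi$.
By the product rule, $\psi_x = e^{2x}(u_x + 2u)$, $\psi_{xx} = e^{2x}(u_{xx} + 4u_x + 4u)$, $\psi_{tt} = e^{2x}u_{tt}$.
Substituting into the PDE and dividing by $e^{2x}$: $u_{tt} = \frac{1}{4}(u_{xx} + 4u_x + 4u) - (u_x + 2u) + u$.
The lower-order terms cancel, leaving the standard wave equation $u_{tt} = \frac{1}{4}u_{xx}$.
Initial data for $u$: $u(x,0) = e^{-2x}\psi(x,0) = 2 \sin(2 x)$; $u_t(x,0) = e^{-2x}\psi_t(x,0) = 2 \sin(4 x)$. The boundary conditions carry over: $u(0,t) = u(\pi,t) = 0$.
Solve for $u$:
  Using separation of variables $u = X(x)T(t)$:
  Eigenfunctions: $\sin(nx)$, $n = 1, 2, 3, \ldots$
  General solution: $u(x, t) = \sum [A_n \cos(n t/2) + B_n \sin(n t/2)] \sin(nx)$
  From $u(x,0) = 2 \sin(2 x)$: $A_2=2$. From $u_t(x,0) = 2 \sin(4 x)$, using $u_t(x,0) = \sum \omega_n B_n \sin(nx)$ with $\omega_n = n/2$: $B_4 = 2/2 = 1$.
Hence $u(x,t) = \sin(2 t) \sin(4 x) + 2 \sin(2 x) \cos(t)$.
Transform back: $\psi(x,t) = e^{2x}u(x,t)$.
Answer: $\psi(x, t) = e^{2 x} \sin(2 t) \sin(4 x) + 2 e^{2 x} \sin(2 x) \cos(t)$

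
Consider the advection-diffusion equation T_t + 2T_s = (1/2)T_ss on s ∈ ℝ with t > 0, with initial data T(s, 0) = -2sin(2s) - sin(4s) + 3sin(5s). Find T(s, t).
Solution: Change to a moving frame: let η = s - 2t, σ = t and write T(s,t) = u(η,σ).
By the chain rule T_t = u_σ - 2u_η, T_s = u_η, T_ss = u_ηη.
Then T_t + 2T_s = u_σ: the advection term cancels and the PDE becomes the heat equation u_σ = (1/2)u_ηη on η ∈ ℝ.
Initial data: u(η,0) = T(η,0) = -2sin(2η) - sin(4η) + 3sin(5η).
On η ∈ ℝ each mode satisfies (sin(nη))″ = -n² sin(nη), so exp(-n²σ/2) sin(nη) solves the heat equation; by superposition u(η,σ) = Σ c_n exp(-n²σ/2) sin(nη).
Reading off the coefficients: c_2=-2, c_4=-1, c_5=3, so u(η,σ) = -2exp(-2σ)sin(2η) - exp(-8σ)sin(4η) + 3exp(-25σ/2)sin(5η).
Substituting back η = s - 2t, σ = t: T(s,t) = u(s - 2t, t).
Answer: T(s, t) = -2exp(-2t)sin(2s - 4t) - exp(-8t)sin(4s - 8t) + 3exp(-25t/2)sin(5s - 10t)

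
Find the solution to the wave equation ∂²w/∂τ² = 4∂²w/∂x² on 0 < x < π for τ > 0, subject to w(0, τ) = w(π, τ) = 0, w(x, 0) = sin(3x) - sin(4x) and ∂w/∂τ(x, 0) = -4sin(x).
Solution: Separating variables: w = Σ [A_n cos(ω_n τ) + B_n sin(ω_n τ)] sin(nx), ω_n = 2n. From ICs (B_n = velocity coefficient / ω_n): A_3=1, A_4=-1, B_1=-2.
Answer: w(x, τ) = -2sin(x)sin(2τ) + sin(3x)cos(6τ) - sin(4x)cos(8τ)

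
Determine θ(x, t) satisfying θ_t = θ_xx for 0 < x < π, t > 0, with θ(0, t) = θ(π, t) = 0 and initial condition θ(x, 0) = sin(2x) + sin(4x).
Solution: Separating variables: θ = Σ c_n exp(-n²t) sin(nx). From θ(x,0) = sin(2x) + sin(4x): c_2=1, c_4=1.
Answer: θ(x, t) = exp(-4t)sin(2x) + exp(-16t)sin(4x)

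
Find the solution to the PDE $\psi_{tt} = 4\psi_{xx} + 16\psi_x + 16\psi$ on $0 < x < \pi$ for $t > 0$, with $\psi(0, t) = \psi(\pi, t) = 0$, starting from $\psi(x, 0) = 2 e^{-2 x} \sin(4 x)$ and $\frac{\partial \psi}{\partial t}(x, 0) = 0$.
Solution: Substitute $\psi = e^{-2x}u$.
Then $\psi_x = e^{-2x}(u_x - 2u)$, $\psi_{xx} = e^{-2x}(u_{xx} - 4u_x + 4u)$, $\psi_{tt} = e^{-2x}u_{tt}$; substituting and dividing by $e^{-2x}$, the lower-order terms cancel: $u_{tt} = 4u_{xx}$ (standard wave equation).
Data for $u$: $u(x,0) = e^{2x}\psi(x,0) = 2 \sin(4 x)$; $u_t(x,0) = e^{2x}\psi_t(x,0) = 0$. The boundary conditions carry over: $u(0,t) = u(\pi,t) = 0$.
Separating variables: $u = \sum [A_n \cos(\omega_n t) + B_n \sin(\omega_n t)] \sin(nx)$, $\omega_n = 2n$. From ICs: $A_4=2$.
So $u(x,t) = 2 \sin(4 x) \cos(8 t)$, and $\psi(x,t) = e^{-2x}u(x,t)$.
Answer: $\psi(x, t) = 2 e^{-2 x} \sin(4 x) \cos(8 t)$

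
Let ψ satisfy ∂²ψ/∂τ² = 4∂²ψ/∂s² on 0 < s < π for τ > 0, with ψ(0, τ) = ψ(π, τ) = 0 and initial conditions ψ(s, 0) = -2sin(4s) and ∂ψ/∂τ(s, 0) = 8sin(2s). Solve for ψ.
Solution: Separating variables: ψ = Σ [A_n cos(ω_n τ) + B_n sin(ω_n τ)] sin(ns), ω_n = 2n. From ICs (B_n = velocity coefficient / ω_n): A_4=-2, B_2=2.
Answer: ψ(s, τ) = 2sin(2s)sin(4τ) - 2sin(4s)cos(8τ)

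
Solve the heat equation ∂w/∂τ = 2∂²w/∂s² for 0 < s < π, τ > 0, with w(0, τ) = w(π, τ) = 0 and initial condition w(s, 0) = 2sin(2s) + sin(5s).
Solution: Using separation of variables w = X(s)T(τ):
Eigenfunctions: sin(ns), n = 1, 2, 3, ...
General solution: w(s, τ) = Σ c_n sin(ns) exp(-2n² τ)
Matching w(s,0) = 2sin(2s) + sin(5s) term by term: c_2=2, c_5=1.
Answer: w(s, τ) = 2exp(-8τ)sin(2s) + exp(-50τ)sin(5s)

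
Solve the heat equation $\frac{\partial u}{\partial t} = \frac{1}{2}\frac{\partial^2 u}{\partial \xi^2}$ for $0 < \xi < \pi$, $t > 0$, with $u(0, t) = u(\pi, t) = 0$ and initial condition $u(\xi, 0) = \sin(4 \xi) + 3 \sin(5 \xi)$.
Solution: Using separation of variables $u = X(\xi)T(t)$:
Eigenfunctions: $\sin(n\xi)$, $n = 1, 2, 3, \ldots$
General solution: $u(\xi, t) = \sum c_n \sin(n\xi) e^{-n^2 t/2}$
Matching $u(\xi,0) = \sin(4 \xi) + 3 \sin(5 \xi)$ term by term: $c_4=1, c_5=3$.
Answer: $u(\xi, t) = e^{-8 t} \sin(4 \xi) + 3 e^{-25 t/2} \sin(5 \xi)$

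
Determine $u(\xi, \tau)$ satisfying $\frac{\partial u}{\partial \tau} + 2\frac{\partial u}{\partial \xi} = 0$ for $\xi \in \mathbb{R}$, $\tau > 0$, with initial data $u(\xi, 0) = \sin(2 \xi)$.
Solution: By characteristics ($d\xi/d\tau = 2$), $u(\xi,\tau) = f(\xi - 2\tau)$ with $f = u( \cdot , 0)$.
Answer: $u(\xi, \tau) = - \sin(4 \tau - 2 \xi)$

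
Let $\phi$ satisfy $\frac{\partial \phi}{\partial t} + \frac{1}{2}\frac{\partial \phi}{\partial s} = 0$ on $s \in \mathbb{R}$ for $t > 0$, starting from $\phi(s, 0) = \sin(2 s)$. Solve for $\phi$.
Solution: By characteristics ($ds/dt = 1/2$), $\phi(s,t) = f(s - \frac{1}{2}t)$ with $f = \phi( \cdot , 0)$.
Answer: $\phi(s, t) = \sin(2 s - t)$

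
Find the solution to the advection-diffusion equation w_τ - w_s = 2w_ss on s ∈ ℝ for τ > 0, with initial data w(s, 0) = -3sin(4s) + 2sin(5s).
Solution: Moving frame: η = s + τ, σ = τ, w = u(η,σ), so w_τ = u_σ + u_η and w_ss = u_ηη.
Hence w_τ - w_s = u_σ and the PDE becomes the heat equation u_σ = 2u_ηη on η ∈ ℝ.
Initial data: u(η,0) = w(η,0) = -3sin(4η) + 2sin(5η). Each mode sin(nη) decays as exp(-2n²σ) on ℝ, so u(η,σ) = Σ c_n exp(-2n²σ) sin(nη) with c_4=-3, c_5=2: u(η,σ) = -3exp(-32σ)sin(4η) + 2exp(-50σ)sin(5η).
Substituting back: w(s,τ) = u(s + τ, τ).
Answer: w(s, τ) = -3exp(-32τ)sin(4s + 4τ) + 2exp(-50τ)sin(5s + 5τ)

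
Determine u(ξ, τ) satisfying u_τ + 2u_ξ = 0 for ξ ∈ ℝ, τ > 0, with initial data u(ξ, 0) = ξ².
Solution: By characteristics (dξ/dτ = 2), u(ξ,τ) = f(ξ - 2τ) with f = u(·, 0).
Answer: u(ξ, τ) = ξ² - 4ξτ + 4τ²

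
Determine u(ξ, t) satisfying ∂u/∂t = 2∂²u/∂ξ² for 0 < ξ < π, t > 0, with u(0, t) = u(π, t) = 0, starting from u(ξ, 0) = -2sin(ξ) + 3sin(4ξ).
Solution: Separating variables: u = Σ c_n exp(-2n²t) sin(nξ). From u(ξ,0) = -2sin(ξ) + 3sin(4ξ): c_1=-2, c_4=3.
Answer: u(ξ, t) = -2exp(-2t)sin(ξ) + 3exp(-32t)sin(4ξ)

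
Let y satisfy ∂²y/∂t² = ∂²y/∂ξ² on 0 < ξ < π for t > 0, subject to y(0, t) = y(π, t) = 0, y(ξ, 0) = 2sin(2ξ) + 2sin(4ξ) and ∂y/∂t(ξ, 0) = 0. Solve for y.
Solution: Using separation of variables y = X(ξ)T(t):
Eigenfunctions: sin(nξ), n = 1, 2, 3, ...
General solution: y(ξ, t) = Σ [A_n cos(n t) + B_n sin(n t)] sin(nξ)
From y(ξ,0) = 2sin(2ξ) + 2sin(4ξ): A_2=2, A_4=2. From y_t(ξ,0) = 0: all B_n = 0.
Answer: y(ξ, t) = 2sin(2ξ)cos(2t) + 2sin(4ξ)cos(4t)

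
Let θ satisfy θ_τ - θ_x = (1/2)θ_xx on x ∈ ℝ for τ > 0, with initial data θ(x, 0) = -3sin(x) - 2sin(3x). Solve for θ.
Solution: Moving frame: η = x + τ, σ = τ, θ = u(η,σ), so θ_τ = u_σ + u_η and θ_xx = u_ηη.
Hence θ_τ - θ_x = u_σ and the PDE becomes the heat equation u_σ = (1/2)u_ηη on η ∈ ℝ.
Initial data: u(η,0) = θ(η,0) = -3sin(η) - 2sin(3η). Each mode sin(nη) decays as exp(-n²σ/2) on ℝ, so u(η,σ) = Σ c_n exp(-n²σ/2) sin(nη) with c_1=-3, c_3=-2: u(η,σ) = -3exp(-σ/2)sin(η) - 2exp(-9σ/2)sin(3η).
Substituting back: θ(x,τ) = u(x + τ, τ).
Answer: θ(x, τ) = -3exp(-τ/2)sin(x + τ) - 2exp(-9τ/2)sin(3x + 3τ)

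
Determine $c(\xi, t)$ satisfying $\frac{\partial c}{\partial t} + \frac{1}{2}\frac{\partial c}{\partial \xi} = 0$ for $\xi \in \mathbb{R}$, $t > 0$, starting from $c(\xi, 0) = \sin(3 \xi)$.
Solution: By method of characteristics (waves move right with speed 1/2):
Along characteristics $\xi - \frac{1}{2}t =$ const, $c$ is constant, so $c(\xi,t) = f(\xi - \frac{1}{2}t)$ with $f = c( \cdot , 0)$.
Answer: $c(\xi, t) = \sin(3 \xi - 3 t/2)$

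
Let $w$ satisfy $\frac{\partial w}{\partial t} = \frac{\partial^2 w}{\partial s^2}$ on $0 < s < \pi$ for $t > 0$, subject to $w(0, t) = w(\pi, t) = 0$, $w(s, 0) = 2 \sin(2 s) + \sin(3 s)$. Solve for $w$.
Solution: Separating variables: $w = \sum c_n e^{-n^2t} \sin(ns)$. From $w(s,0) = 2 \sin(2 s) + \sin(3 s)$: $c_2=2, c_3=1$.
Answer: $w(s, t) = 2 e^{-4 t} \sin(2 s) + e^{-9 t} \sin(3 s)$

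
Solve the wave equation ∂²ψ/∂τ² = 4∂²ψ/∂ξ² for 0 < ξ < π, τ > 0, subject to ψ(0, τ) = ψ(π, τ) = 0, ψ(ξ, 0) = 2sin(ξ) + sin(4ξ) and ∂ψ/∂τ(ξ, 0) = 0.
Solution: Using separation of variables ψ = X(ξ)T(τ):
Eigenfunctions: sin(nξ), n = 1, 2, 3, ...
General solution: ψ(ξ, τ) = Σ [A_n cos(2n τ) + B_n sin(2n τ)] sin(nξ)
From ψ(ξ,0) = 2sin(ξ) + sin(4ξ): A_1=2, A_4=1. From ψ_τ(ξ,0) = 0: all B_n = 0.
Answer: ψ(ξ, τ) = 2sin(ξ)cos(2τ) + sin(4ξ)cos(8τ)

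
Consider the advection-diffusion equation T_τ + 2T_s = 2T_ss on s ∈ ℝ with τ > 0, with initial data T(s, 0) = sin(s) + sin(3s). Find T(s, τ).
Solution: Moving frame: η = s - 2τ, σ = τ, T = u(η,σ), so T_τ = u_σ - 2u_η and T_ss = u_ηη.
Hence T_τ + 2T_s = u_σ and the PDE becomes the heat equation u_σ = 2u_ηη on η ∈ ℝ.
Initial data: u(η,0) = T(η,0) = sin(η) + sin(3η). Each mode sin(nη) decays as exp(-2n²σ) on ℝ, so u(η,σ) = Σ c_n exp(-2n²σ) sin(nη) with c_1=1, c_3=1: u(η,σ) = exp(-2σ)sin(η) + exp(-18σ)sin(3η).
Substituting back: T(s,τ) = u(s - 2τ, τ).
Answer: T(s, τ) = exp(-2τ)sin(s - 2τ) + exp(-18τ)sin(3s - 6τ)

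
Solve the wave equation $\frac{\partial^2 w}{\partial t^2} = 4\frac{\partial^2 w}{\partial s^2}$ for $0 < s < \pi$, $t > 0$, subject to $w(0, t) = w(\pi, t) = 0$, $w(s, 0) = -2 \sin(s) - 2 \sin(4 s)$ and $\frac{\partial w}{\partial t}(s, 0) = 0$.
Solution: Using separation of variables $w = X(s)T(t)$:
Eigenfunctions: $\sin(ns)$, $n = 1, 2, 3, \ldots$
General solution: $w(s, t) = \sum [A_n \cos(2n t) + B_n \sin(2n t)] \sin(ns)$
From $w(s,0) = -2 \sin(s) - 2 \sin(4 s)$: $A_1=-2, A_4=-2$. From $w_t(s,0) = 0$: all $B_n = 0$.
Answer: $w(s, t) = -2 \sin(s) \cos(2 t) - 2 \sin(4 s) \cos(8 t)$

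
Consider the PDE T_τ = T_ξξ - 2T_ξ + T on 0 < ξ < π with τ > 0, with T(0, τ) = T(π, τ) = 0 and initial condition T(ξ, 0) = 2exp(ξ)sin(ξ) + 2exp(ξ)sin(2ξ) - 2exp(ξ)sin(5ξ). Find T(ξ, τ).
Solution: Substitute T = exp(ξ)u, i.e. u = exp(-ξ)T.
By the product rule, T_ξ = exp(ξ)(u_ξ + u), T_ξξ = exp(ξ)(u_ξξ + 2u_ξ + u), T_τ = exp(ξ)u_τ.
Substituting into the PDE and dividing by exp(ξ): u_τ = (u_ξξ + 2u_ξ + u) - 2(u_ξ + u) + u.
The lower-order terms cancel, leaving the standard heat equation u_τ = u_ξξ.
Initial data for u: u(ξ,0) = exp(-ξ)T(ξ,0) = 2sin(ξ) + 2sin(2ξ) - 2sin(5ξ). The boundary conditions carry over: u(0,τ) = u(π,τ) = 0.
Solve for u:
  Using separation of variables u = X(ξ)G(τ):
  Eigenfunctions: sin(nξ), n = 1, 2, 3, ...
  General solution: u(ξ, τ) = Σ c_n sin(nξ) exp(-n² τ)
  Matching u(ξ,0) = 2sin(ξ) + 2sin(2ξ) - 2sin(5ξ) term by term: c_1=2, c_2=2, c_5=-2.
Hence u(ξ,τ) = 2exp(-τ)sin(ξ) + 2exp(-4τ)sin(2ξ) - 2exp(-25τ)sin(5ξ).
Transform back: T(ξ,τ) = exp(ξ)u(ξ,τ).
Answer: T(ξ, τ) = 2exp(ξ)exp(-τ)sin(ξ) + 2exp(ξ)exp(-4τ)sin(2ξ) - 2exp(ξ)exp(-25τ)sin(5ξ)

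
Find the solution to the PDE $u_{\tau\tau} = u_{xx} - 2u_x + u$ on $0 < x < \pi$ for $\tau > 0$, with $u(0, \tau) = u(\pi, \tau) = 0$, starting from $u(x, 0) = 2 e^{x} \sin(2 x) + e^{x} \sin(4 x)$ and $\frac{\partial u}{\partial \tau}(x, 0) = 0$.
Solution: Substitute $u = e^{x}w$.
Then $u_x = e^{x}(w_x + w)$, $u_{xx} = e^{x}(w_{xx} + 2w_x + w)$, $u_{\tau\tau} = e^{x}w_{\tau\tau}$; substituting and dividing by $e^{x}$, the lower-order terms cancel: $w_{\tau\tau} = w_{xx}$ (standard wave equation).
Data for $w$: $w(x,0) = e^{-x}u(x,0) = 2 \sin(2 x) + \sin(4 x)$; $w_{\tau}(x,0) = e^{-x}u_{\tau}(x,0) = 0$. The boundary conditions carry over: $w(0,\tau) = w(\pi,\tau) = 0$.
Separating variables: $w = \sum [A_n \cos(\omega_n \tau) + B_n \sin(\omega_n \tau)] \sin(nx)$, $\omega_n = n$. From ICs: $A_2=2, A_4=1$.
So $w(x,\tau) = 2 \sin(2 x) \cos(2 \tau) + \sin(4 x) \cos(4 \tau)$, and $u(x,\tau) = e^{x}w(x,\tau)$.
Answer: $u(x, \tau) = 2 e^{x} \sin(2 x) \cos(2 \tau) + e^{x} \sin(4 x) \cos(4 \tau)$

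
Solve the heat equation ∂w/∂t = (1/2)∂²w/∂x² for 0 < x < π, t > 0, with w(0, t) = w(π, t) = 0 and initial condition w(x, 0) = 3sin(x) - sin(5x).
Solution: Using separation of variables w = X(x)T(t):
Eigenfunctions: sin(nx), n = 1, 2, 3, ...
General solution: w(x, t) = Σ c_n sin(nx) exp(-n² t/2)
Matching w(x,0) = 3sin(x) - sin(5x) term by term: c_1=3, c_5=-1.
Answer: w(x, t) = 3exp(-t/2)sin(x) - exp(-25t/2)sin(5x)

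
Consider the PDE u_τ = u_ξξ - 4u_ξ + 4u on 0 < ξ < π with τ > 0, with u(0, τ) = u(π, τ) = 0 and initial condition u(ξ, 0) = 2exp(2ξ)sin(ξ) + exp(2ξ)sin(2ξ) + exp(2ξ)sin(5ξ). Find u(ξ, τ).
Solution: Substitute u = exp(2ξ)w.
Then u_ξ = exp(2ξ)(w_ξ + 2w), u_ξξ = exp(2ξ)(w_ξξ + 4w_ξ + 4w), u_τ = exp(2ξ)w_τ; substituting and dividing by exp(2ξ), the lower-order terms cancel: w_τ = w_ξξ (standard heat equation).
Data for w: w(ξ,0) = exp(-2ξ)u(ξ,0) = 2sin(ξ) + sin(2ξ) + sin(5ξ). The boundary conditions carry over: w(0,τ) = w(π,τ) = 0.
Separating variables: w = Σ c_n exp(-n²τ) sin(nξ). From w(ξ,0) = 2sin(ξ) + sin(2ξ) + sin(5ξ): c_1=2, c_2=1, c_5=1.
So w(ξ,τ) = 2exp(-τ)sin(ξ) + exp(-4τ)sin(2ξ) + exp(-25τ)sin(5ξ), and u(ξ,τ) = exp(2ξ)w(ξ,τ).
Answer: u(ξ, τ) = 2exp(2ξ)exp(-τ)sin(ξ) + exp(2ξ)exp(-4τ)sin(2ξ) + exp(2ξ)exp(-25τ)sin(5ξ)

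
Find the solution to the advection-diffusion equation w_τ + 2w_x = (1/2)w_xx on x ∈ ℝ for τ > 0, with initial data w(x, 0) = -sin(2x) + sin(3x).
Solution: Moving frame: η = x - 2τ, σ = τ, w = u(η,σ), so w_τ = u_σ - 2u_η and w_xx = u_ηη.
Hence w_τ + 2w_x = u_σ and the PDE becomes the heat equation u_σ = (1/2)u_ηη on η ∈ ℝ.
Initial data: u(η,0) = w(η,0) = -sin(2η) + sin(3η). Each mode sin(nη) decays as exp(-n²σ/2) on ℝ, so u(η,σ) = Σ c_n exp(-n²σ/2) sin(nη) with c_2=-1, c_3=1: u(η,σ) = -exp(-2σ)sin(2η) + exp(-9σ/2)sin(3η).
Substituting back: w(x,τ) = u(x - 2τ, τ).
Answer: w(x, τ) = -exp(-2τ)sin(2x - 4τ) + exp(-9τ/2)sin(3x - 6τ)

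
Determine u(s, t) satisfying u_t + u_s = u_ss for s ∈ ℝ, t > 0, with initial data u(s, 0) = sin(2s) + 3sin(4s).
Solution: Moving frame: η = s - t, σ = t, u = w(η,σ), so u_t = w_σ - w_η and u_ss = w_ηη.
Hence u_t + u_s = w_σ and the PDE becomes the heat equation w_σ = w_ηη on η ∈ ℝ.
Initial data: w(η,0) = u(η,0) = sin(2η) + 3sin(4η). Each mode sin(nη) decays as exp(-n²σ) on ℝ, so w(η,σ) = Σ c_n exp(-n²σ) sin(nη) with c_2=1, c_4=3: w(η,σ) = exp(-4σ)sin(2η) + 3exp(-16σ)sin(4η).
Substituting back: u(s,t) = w(s - t, t).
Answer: u(s, t) = exp(-4t)sin(2s - 2t) + 3exp(-16t)sin(4s - 4t)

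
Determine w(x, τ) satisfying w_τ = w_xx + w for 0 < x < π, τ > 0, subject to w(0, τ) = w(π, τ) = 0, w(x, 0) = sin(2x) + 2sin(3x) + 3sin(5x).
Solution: Substitute w = exp(τ)u, i.e. u = exp(-τ)w.
By the product rule, w_τ = exp(τ)(u_τ + u), w_xx = exp(τ)u_xx.
Substituting into the PDE and dividing by exp(τ): u_τ + u = u_xx + u.
The lower-order terms cancel, leaving the standard heat equation u_τ = u_xx.
Initial data for u: u(x,0) = w(x,0) = sin(2x) + 2sin(3x) + 3sin(5x). The boundary conditions carry over: u(0,τ) = u(π,τ) = 0.
Solve for u:
  Using separation of variables u = X(x)T(τ):
  Eigenfunctions: sin(nx), n = 1, 2, 3, ...
  General solution: u(x, τ) = Σ c_n sin(nx) exp(-n² τ)
  Matching u(x,0) = sin(2x) + 2sin(3x) + 3sin(5x) term by term: c_2=1, c_3=2, c_5=3.
Hence u(x,τ) = exp(-4τ)sin(2x) + 2exp(-9τ)sin(3x) + 3exp(-25τ)sin(5x).
Transform back: w(x,τ) = exp(τ)u(x,τ).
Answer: w(x, τ) = exp(-3τ)sin(2x) + 2exp(-8τ)sin(3x) + 3exp(-24τ)sin(5x)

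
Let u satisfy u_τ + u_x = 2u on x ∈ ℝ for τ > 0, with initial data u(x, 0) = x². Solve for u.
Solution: Substitute u = exp(2τ)w.
Then u_τ = exp(2τ)(w_τ + 2w), u_x = exp(2τ)w_x; substituting and dividing by exp(2τ), the lower-order terms cancel: w_τ + w_x = 0 (standard advection equation).
Data for w: w(x,0) = u(x,0) = x².
By characteristics (dx/dτ = 1), w(x,τ) = f(x - τ) with f = w(·, 0).
So w(x,τ) = x² - 2xτ + τ², and u(x,τ) = exp(2τ)w(x,τ).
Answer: u(x, τ) = x²exp(2τ) - 2xτexp(2τ) + τ²exp(2τ)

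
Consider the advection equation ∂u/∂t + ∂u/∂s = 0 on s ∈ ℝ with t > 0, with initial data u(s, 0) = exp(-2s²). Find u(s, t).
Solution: By method of characteristics (waves move right with speed 1):
Along characteristics s - t = const, u is constant, so u(s,t) = f(s - t) with f = u(·, 0).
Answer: u(s, t) = exp(-2(s - t)²)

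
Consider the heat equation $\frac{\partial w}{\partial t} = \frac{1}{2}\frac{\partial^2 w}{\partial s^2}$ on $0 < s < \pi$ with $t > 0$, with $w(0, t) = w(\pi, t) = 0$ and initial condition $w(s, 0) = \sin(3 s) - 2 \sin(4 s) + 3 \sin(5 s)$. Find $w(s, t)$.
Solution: Using separation of variables $w = X(s)T(t)$:
Eigenfunctions: $\sin(ns)$, $n = 1, 2, 3, \ldots$
General solution: $w(s, t) = \sum c_n \sin(ns) e^{-n^2 t/2}$
Matching $w(s,0) = \sin(3 s) - 2 \sin(4 s) + 3 \sin(5 s)$ term by term: $c_3=1, c_4=-2, c_5=3$.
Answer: $w(s, t) = -2 e^{-8 t} \sin(4 s) + e^{-9 t/2} \sin(3 s) + 3 e^{-25 t/2} \sin(5 s)$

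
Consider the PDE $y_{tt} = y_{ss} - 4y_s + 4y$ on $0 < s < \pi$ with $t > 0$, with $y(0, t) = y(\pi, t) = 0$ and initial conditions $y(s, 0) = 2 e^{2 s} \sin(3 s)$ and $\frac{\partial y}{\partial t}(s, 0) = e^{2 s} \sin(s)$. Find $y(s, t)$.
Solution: Substitute $y = e^{2s}u$.
Then $y_s = e^{2s}(u_s + 2u)$, $y_{ss} = e^{2s}(u_{ss} + 4u_s + 4u)$, $y_{tt} = e^{2s}u_{tt}$; substituting and dividing by $e^{2s}$, the lower-order terms cancel: $u_{tt} = u_{ss}$ (standard wave equation).
Data for $u$: $u(s,0) = e^{-2s}y(s,0) = 2 \sin(3 s)$; $u_t(s,0) = e^{-2s}y_t(s,0) = \sin(s)$. The boundary conditions carry over: $u(0,t) = u(\pi,t) = 0$.
Separating variables: $u = \sum [A_n \cos(\omega_n t) + B_n \sin(\omega_n t)] \sin(ns)$, $\omega_n = n$. From ICs ($B_n$ = velocity coefficient / $\omega_n$): $A_3=2, B_1=1$.
So $u(s,t) = \sin(s) \sin(t) + 2 \sin(3 s) \cos(3 t)$, and $y(s,t) = e^{2s}u(s,t)$.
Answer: $y(s, t) = e^{2 s} \sin(s) \sin(t) + 2 e^{2 s} \sin(3 s) \cos(3 t)$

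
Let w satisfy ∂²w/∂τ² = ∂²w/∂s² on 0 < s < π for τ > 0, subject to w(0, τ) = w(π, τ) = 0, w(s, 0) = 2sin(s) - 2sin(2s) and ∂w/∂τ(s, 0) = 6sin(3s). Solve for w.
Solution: Using separation of variables w = X(s)T(τ):
Eigenfunctions: sin(ns), n = 1, 2, 3, ...
General solution: w(s, τ) = Σ [A_n cos(n τ) + B_n sin(n τ)] sin(ns)
From w(s,0) = 2sin(s) - 2sin(2s): A_1=2, A_2=-2. From w_τ(s,0) = 6sin(3s), using w_τ(s,0) = Σ ω_n B_n sin(ns) with ω_n = n: B_3 = 6/3 = 2.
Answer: w(s, τ) = 2sin(s)cos(τ) - 2sin(2s)cos(2τ) + 2sin(3s)sin(3τ)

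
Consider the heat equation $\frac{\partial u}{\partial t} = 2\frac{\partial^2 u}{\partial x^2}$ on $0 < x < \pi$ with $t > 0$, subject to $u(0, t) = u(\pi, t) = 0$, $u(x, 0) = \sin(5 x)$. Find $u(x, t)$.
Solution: Using separation of variables $u = X(x)T(t)$:
Eigenfunctions: $\sin(nx)$, $n = 1, 2, 3, \ldots$
General solution: $u(x, t) = \sum c_n \sin(nx) e^{-2n^2 t}$
Matching $u(x,0) = \sin(5 x)$ term by term: $c_5=1$.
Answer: $u(x, t) = e^{-50 t} \sin(5 x)$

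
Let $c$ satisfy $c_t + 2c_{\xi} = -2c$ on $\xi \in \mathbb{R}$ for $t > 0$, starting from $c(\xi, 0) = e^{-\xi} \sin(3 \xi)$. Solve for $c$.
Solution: Substitute $c = e^{-\xi}u$.
Then $c_{\xi} = e^{-\xi}(u_{\xi} - u)$, $c_t = e^{-\xi}u_t$; substituting and dividing by $e^{-\xi}$, the lower-order terms cancel: $u_t + 2u_{\xi} = 0$ (standard advection equation).
Data for $u$: $u(\xi,0) = e^{\xi}c(\xi,0) = \sin(3 \xi)$.
By characteristics ($d\xi/dt = 2$), $u(\xi,t) = f(\xi - 2t)$ with $f = u( \cdot , 0)$.
So $u(\xi,t) = - \sin(6 t - 3 \xi)$, and $c(\xi,t) = e^{-\xi}u(\xi,t)$.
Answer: $c(\xi, t) = e^{-\xi} \sin(3 \xi - 6 t)$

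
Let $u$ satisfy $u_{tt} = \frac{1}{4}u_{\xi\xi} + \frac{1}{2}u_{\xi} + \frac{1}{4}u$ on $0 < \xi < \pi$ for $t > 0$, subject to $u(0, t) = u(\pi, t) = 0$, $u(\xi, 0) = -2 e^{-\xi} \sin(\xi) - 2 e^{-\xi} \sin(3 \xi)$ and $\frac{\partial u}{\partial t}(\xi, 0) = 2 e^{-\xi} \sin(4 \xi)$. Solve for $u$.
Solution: Substitute $u = e^{-\xi}w$.
Then $u_{\xi} = e^{-\xi}(w_{\xi} - w)$, $u_{\xi\xi} = e^{-\xi}(w_{\xi\xi} - 2w_{\xi} + w)$, $u_{tt} = e^{-\xi}w_{tt}$; substituting and dividing by $e^{-\xi}$, the lower-order terms cancel: $w_{tt} = \frac{1}{4}w_{\xi\xi}$ (standard wave equation).
Data for $w$: $w(\xi,0) = e^{\xi}u(\xi,0) = -2 \sin(\xi) - 2 \sin(3 \xi)$; $w_t(\xi,0) = e^{\xi}u_t(\xi,0) = 2 \sin(4 \xi)$. The boundary conditions carry over: $w(0,t) = w(\pi,t) = 0$.
Separating variables: $w = \sum [A_n \cos(\omega_n t) + B_n \sin(\omega_n t)] \sin(n\xi)$, $\omega_n = n/2$. From ICs ($B_n$ = velocity coefficient / $\omega_n$): $A_1=-2, A_3=-2, B_4=1$.
So $w(\xi,t) = \sin(2 t) \sin(4 \xi) - 2 \sin(\xi) \cos(t/2) - 2 \sin(3 \xi) \cos(3 t/2)$, and $u(\xi,t) = e^{-\xi}w(\xi,t)$.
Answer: $u(\xi, t) = -2 e^{-\xi} \sin(\xi) \cos(t/2) - 2 e^{-\xi} \sin(3 \xi) \cos(3 t/2) + e^{-\xi} \sin(4 \xi) \sin(2 t)$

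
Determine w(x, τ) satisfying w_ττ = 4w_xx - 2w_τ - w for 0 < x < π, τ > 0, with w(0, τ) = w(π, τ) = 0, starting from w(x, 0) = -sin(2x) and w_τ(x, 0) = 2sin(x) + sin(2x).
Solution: Substitute w = exp(-τ)u.
Then w_τ = exp(-τ)(u_τ - u), w_ττ = exp(-τ)(u_ττ - 2u_τ + u), w_xx = exp(-τ)u_xx; substituting and dividing by exp(-τ), the lower-order terms cancel: u_ττ = 4u_xx (standard wave equation).
Data for u: u(x,0) = w(x,0) = -sin(2x); u_τ(x,0) = w_τ(x,0) + w(x,0) = 2sin(x). The boundary conditions carry over: u(0,τ) = u(π,τ) = 0.
Separating variables: u = Σ [A_n cos(ω_n τ) + B_n sin(ω_n τ)] sin(nx), ω_n = 2n. From ICs (B_n = velocity coefficient / ω_n): A_2=-1, B_1=1.
So u(x,τ) = sin(x)sin(2τ) - sin(2x)cos(4τ), and w(x,τ) = exp(-τ)u(x,τ).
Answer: w(x, τ) = exp(-τ)sin(x)sin(2τ) - exp(-τ)sin(2x)cos(4τ)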